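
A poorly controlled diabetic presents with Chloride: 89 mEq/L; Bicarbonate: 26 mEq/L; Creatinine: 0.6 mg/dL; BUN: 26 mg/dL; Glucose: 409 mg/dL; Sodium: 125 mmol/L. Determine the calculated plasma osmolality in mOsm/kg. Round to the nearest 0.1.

282.0 mOsm/kg

Calculated osmolality = 2·Na + glucose/18 + BUN/2.8
= 2·125 + 409/18 + 26/2.8
= 250 + 22.72 + 9.29
= 282.01 mOsm/kg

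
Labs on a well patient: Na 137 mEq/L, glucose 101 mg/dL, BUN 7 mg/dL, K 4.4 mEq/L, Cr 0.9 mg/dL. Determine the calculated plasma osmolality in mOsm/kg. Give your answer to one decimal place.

282.1 mOsm/kg

Calculated osmolality = 2·Na + glucose/18 + BUN/2.8
= 2·137 + 101/18 + 7/2.8
= 274 + 5.61 + 2.50
= 282.11 mOsm/kg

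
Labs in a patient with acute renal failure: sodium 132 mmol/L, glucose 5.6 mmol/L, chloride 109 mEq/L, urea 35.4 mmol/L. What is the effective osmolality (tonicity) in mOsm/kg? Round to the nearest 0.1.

269.6 mOsm/kg

Effective osmolality excludes urea (freely permeant across cell membranes):
2·Na + glucose
= 2·132 + 5.6
= 264 + 5.6
= 269.6 mOsm/kg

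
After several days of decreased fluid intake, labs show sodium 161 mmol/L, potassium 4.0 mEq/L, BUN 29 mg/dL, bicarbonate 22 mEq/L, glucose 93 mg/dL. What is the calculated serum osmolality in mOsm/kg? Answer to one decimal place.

Calculated osmolality = 2·Na + glucose/18 + BUN/2.8
= 2·161 + 93/18 + 29/2.8
= 322 + 5.17 + 10.36
= 337.53 mOsm/kg

337.5 mOsm/kg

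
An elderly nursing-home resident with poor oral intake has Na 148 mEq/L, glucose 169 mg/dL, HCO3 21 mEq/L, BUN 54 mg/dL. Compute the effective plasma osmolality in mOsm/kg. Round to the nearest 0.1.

Effective osmolality excludes urea (freely permeant across cell membranes):
2·Na + glucose/18
= 2·148 + 169/18
= 296 + 9.39
= 305.39 mOsm/kg

305.4 mOsm/kg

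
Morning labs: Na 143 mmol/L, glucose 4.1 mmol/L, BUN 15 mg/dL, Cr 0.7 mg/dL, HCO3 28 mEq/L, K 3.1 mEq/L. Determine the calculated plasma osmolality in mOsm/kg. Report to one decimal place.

Calculated osmolality = 2·Na + glucose + BUN/2.8
= 2·143 + 4.1 + 15/2.8
= 286 + 4.10 + 5.36
= 295.46 mOsm/kg

295.5 mOsm/kg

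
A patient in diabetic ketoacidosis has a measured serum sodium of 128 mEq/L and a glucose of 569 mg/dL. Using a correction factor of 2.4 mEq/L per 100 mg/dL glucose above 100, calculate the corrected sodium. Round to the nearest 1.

139 mEq/L

Corrected Na = measured Na + 2.4 · (glucose − 100)/100
= 128 + 2.4 · (569 − 100)/100
= 128 + 11.3
= 139.3 mEq/L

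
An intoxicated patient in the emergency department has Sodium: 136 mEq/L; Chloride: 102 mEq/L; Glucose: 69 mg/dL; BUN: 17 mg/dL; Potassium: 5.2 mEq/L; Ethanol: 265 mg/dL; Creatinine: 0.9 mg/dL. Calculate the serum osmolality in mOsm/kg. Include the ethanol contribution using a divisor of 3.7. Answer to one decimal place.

353.5 mOsm/kg

Calculated osmolality = 2·Na + glucose/18 + BUN/2.8 + ethanol/3.7
= 2·136 + 69/18 + 17/2.8 + 265/3.7
= 272 + 3.83 + 6.07 + 71.62
= 353.52 mOsm/kg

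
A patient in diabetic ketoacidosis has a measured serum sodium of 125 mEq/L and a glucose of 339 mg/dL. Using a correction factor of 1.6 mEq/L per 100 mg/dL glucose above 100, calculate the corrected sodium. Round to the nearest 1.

Corrected Na = measured Na + 1.6 · (glucose − 100)/100
= 125 + 1.6 · (339 − 100)/100
= 125 + 3.8
= 128.8 mEq/L

129 mEq/L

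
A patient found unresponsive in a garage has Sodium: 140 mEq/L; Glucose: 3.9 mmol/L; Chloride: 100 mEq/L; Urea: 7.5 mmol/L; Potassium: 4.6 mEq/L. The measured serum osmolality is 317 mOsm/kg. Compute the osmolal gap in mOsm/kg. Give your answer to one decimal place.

Calculated osmolality = 2·Na + glucose + urea
= 2·140 + 3.9 + 7.5
= 280 + 3.90 + 7.50
= 291.4 mOsm/kg ≈ 291.4 mOsm/kg
Osmolar gap = measured − calculated = 317 − 291.4 = 25.6 mOsm/kg

25.6 mOsm/kg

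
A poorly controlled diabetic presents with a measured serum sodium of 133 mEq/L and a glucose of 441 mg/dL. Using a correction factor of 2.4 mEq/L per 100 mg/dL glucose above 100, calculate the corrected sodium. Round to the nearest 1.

141 mEq/L

Corrected Na = measured Na + 2.4 · (glucose − 100)/100
= 133 + 2.4 · (441 − 100)/100
= 133 + 8.2
= 141.2 mEq/L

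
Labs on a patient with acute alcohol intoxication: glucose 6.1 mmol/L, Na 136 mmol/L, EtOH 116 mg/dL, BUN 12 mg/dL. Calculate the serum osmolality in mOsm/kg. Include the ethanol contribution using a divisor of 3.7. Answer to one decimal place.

Calculated osmolality = 2·Na + glucose + BUN/2.8 + ethanol/3.7
= 2·136 + 6.1 + 12/2.8 + 116/3.7
= 272 + 6.10 + 4.29 + 31.35
= 313.74 mOsm/kg

313.7 mOsm/kg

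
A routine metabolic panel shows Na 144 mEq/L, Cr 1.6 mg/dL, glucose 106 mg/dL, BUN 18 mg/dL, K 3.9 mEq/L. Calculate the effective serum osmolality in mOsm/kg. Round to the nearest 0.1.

293.9 mOsm/kg

Effective osmolality excludes urea (freely permeant across cell membranes):
2·Na + glucose/18
= 2·144 + 106/18
= 288 + 5.89
= 293.89 mOsm/kg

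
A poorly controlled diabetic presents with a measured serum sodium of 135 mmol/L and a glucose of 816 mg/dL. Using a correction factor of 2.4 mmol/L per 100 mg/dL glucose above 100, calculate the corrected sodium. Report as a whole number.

Corrected Na = measured Na + 2.4 · (glucose − 100)/100
= 135 + 2.4 · (816 − 100)/100
= 135 + 17.2
= 152.2 mmol/L

152 mmol/L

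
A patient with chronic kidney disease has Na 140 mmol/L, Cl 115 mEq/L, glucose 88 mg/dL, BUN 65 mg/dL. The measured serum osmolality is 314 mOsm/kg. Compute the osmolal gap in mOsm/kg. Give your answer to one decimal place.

5.9 mOsm/kg

Calculated osmolality = 2·Na + glucose/18 + BUN/2.8
= 2·140 + 88/18 + 65/2.8
= 280 + 4.89 + 23.21
= 308.1 mOsm/kg ≈ 308.1 mOsm/kg
Osmolar gap = measured − calculated = 314 − 308.1 = 5.9 mOsm/kg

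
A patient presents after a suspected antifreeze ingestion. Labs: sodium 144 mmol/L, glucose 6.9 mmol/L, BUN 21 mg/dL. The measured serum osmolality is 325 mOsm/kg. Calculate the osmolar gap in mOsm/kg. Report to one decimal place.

22.6 mOsm/kg

Calculated osmolality = 2·Na + glucose + BUN/2.8
= 2·144 + 6.9 + 21/2.8
= 288 + 6.90 + 7.50
= 302.4 mOsm/kg ≈ 302.4 mOsm/kg
Osmolar gap = measured − calculated = 325 − 302.4 = 22.6 mOsm/kg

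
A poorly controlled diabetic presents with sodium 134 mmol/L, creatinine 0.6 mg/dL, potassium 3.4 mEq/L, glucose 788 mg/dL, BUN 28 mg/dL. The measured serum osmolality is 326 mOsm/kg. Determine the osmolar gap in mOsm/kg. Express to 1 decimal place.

4.2 mOsm/kg

Calculated osmolality = 2·Na + glucose/18 + BUN/2.8
= 2·134 + 788/18 + 28/2.8
= 268 + 43.78 + 10
= 321.78 mOsm/kg ≈ 321.8 mOsm/kg
Osmolar gap = measured − calculated = 326 − 321.8 = 4.2 mOsm/kg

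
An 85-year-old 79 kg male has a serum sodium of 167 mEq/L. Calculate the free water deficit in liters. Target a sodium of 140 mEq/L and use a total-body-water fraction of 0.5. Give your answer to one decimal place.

7.6 L

TBW = 0.5 · 79 = 39.5 L
Free water deficit = TBW · (Na/140 − 1)
= 39.5 · (167/140 − 1)
= 39.5 · 0.1929
= 7.62 L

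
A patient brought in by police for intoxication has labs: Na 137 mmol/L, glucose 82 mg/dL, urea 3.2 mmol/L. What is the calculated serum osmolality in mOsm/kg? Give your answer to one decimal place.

281.8 mOsm/kg

Calculated osmolality = 2·Na + glucose/18 + urea
= 2·137 + 82/18 + 3.2
= 274 + 4.56 + 3.20
= 281.76 mOsm/kg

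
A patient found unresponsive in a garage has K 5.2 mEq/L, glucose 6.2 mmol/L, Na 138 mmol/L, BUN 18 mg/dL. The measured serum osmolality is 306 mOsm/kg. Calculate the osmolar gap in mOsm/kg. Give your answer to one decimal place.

Calculated osmolality = 2·Na + glucose + BUN/2.8
= 2·138 + 6.2 + 18/2.8
= 276 + 6.20 + 6.43
= 288.63 mOsm/kg ≈ 288.6 mOsm/kg
Osmolar gap = measured − calculated = 306 − 288.6 = 17.4 mOsm/kg

17.4 mOsm/kg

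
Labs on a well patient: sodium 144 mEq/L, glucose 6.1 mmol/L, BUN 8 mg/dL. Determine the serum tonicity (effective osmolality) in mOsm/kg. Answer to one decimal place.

294.1 mOsm/kg

Effective osmolality excludes urea (freely permeant across cell membranes):
2·Na + glucose
= 2·144 + 6.1
= 288 + 6.1
= 294.1 mOsm/kg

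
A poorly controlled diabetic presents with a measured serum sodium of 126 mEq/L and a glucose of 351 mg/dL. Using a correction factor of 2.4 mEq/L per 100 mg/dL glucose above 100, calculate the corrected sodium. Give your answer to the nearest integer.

Corrected Na = measured Na + 2.4 · (glucose − 100)/100
= 126 + 2.4 · (351 − 100)/100
= 126 + 6
= 132 mEq/L

132 mEq/L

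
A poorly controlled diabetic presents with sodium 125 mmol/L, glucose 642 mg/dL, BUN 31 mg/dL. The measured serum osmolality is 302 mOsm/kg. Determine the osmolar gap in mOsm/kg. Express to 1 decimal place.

Calculated osmolality = 2·Na + glucose/18 + BUN/2.8
= 2·125 + 642/18 + 31/2.8
= 250 + 35.67 + 11.07
= 296.74 mOsm/kg ≈ 296.7 mOsm/kg
Osmolar gap = measured − calculated = 302 − 296.7 = 5.3 mOsm/kg

5.3 mOsm/kg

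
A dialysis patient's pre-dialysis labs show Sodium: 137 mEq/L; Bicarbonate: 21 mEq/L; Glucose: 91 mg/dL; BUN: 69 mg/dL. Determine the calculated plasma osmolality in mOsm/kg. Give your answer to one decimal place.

303.7 mOsm/kg

Calculated osmolality = 2·Na + glucose/18 + BUN/2.8
= 2·137 + 91/18 + 69/2.8
= 274 + 5.06 + 24.64
= 303.7 mOsm/kg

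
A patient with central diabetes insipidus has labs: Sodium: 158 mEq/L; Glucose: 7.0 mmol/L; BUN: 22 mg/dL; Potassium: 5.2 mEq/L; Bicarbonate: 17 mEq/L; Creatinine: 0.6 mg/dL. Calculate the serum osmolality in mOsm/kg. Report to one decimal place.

330.9 mOsm/kg

Calculated osmolality = 2·Na + glucose + BUN/2.8
= 2·158 + 7 + 22/2.8
= 316 + 7 + 7.86
= 330.86 mOsm/kg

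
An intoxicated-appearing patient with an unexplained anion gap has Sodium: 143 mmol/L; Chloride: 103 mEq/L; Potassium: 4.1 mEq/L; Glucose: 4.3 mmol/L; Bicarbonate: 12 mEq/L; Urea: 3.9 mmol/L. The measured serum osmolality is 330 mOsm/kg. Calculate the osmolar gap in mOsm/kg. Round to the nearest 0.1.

Calculated osmolality = 2·Na + glucose + urea
= 2·143 + 4.3 + 3.9
= 286 + 4.30 + 3.90
= 294.2 mOsm/kg ≈ 294.2 mOsm/kg
Osmolar gap = measured − calculated = 330 − 294.2 = 35.8 mOsm/kg

35.8 mOsm/kg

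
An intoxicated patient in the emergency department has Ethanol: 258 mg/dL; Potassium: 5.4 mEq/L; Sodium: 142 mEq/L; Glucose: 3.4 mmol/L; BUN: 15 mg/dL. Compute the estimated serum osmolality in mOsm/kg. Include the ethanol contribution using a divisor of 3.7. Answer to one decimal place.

Calculated osmolality = 2·Na + glucose + BUN/2.8 + ethanol/3.7
= 2·142 + 3.4 + 15/2.8 + 258/3.7
= 284 + 3.40 + 5.36 + 69.73
= 362.49 mOsm/kg

362.5 mOsm/kg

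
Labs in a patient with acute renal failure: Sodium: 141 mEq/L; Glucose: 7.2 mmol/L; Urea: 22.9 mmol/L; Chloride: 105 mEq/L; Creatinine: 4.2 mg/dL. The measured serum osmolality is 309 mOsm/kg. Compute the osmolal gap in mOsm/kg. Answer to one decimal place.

-3.1 mOsm/kg

Calculated osmolality = 2·Na + glucose + urea
= 2·141 + 7.2 + 22.9
= 282 + 7.20 + 22.90
= 312.1 mOsm/kg ≈ 312.1 mOsm/kg
Osmolar gap = measured − calculated = 309 − 312.1 = -3.1 mOsm/kg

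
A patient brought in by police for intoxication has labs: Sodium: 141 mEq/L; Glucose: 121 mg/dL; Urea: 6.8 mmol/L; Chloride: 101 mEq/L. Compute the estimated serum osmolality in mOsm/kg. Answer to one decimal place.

Calculated osmolality = 2·Na + glucose/18 + urea
= 2·141 + 121/18 + 6.8
= 282 + 6.72 + 6.80
= 295.52 mOsm/kg

295.5 mOsm/kg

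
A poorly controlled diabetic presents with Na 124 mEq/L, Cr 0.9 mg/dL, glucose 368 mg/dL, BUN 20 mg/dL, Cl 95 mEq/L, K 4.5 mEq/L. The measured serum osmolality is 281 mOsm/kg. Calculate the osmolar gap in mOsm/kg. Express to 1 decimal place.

5.4 mOsm/kg

Calculated osmolality = 2·Na + glucose/18 + BUN/2.8
= 2·124 + 368/18 + 20/2.8
= 248 + 20.44 + 7.14
= 275.58 mOsm/kg ≈ 275.6 mOsm/kg
Osmolar gap = measured − calculated = 281 − 275.6 = 5.4 mOsm/kg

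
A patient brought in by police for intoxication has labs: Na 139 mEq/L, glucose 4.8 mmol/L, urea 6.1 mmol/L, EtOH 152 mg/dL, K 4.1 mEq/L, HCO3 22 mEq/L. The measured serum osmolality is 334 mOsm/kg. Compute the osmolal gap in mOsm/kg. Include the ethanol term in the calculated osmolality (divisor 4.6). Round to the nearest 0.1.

12.1 mOsm/kg

Calculated osmolality = 2·Na + glucose + urea + ethanol/4.6
= 2·139 + 4.8 + 6.1 + 152/4.6
= 278 + 4.80 + 6.10 + 33.04
= 321.94 mOsm/kg ≈ 321.9 mOsm/kg
Osmolar gap = measured − calculated = 334 − 321.9 = 12.1 mOsm/kg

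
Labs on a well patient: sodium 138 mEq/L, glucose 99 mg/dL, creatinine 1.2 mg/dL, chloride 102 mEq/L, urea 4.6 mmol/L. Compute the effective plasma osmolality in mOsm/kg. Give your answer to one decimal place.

Effective osmolality excludes urea (freely permeant across cell membranes):
2·Na + glucose/18
= 2·138 + 99/18
= 276 + 5.5
= 281.5 mOsm/kg

281.5 mOsm/kg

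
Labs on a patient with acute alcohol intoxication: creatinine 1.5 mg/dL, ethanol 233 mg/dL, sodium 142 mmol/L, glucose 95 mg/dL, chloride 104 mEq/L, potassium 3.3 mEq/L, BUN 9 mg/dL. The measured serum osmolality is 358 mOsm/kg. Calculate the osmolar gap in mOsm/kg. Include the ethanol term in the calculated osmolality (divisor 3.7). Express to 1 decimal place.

Calculated osmolality = 2·Na + glucose/18 + BUN/2.8 + ethanol/3.7
= 2·142 + 95/18 + 9/2.8 + 233/3.7
= 284 + 5.28 + 3.21 + 62.97
= 355.46 mOsm/kg ≈ 355.5 mOsm/kg
Osmolar gap = measured − calculated = 358 − 355.5 = 2.5 mOsm/kg

2.5 mOsm/kg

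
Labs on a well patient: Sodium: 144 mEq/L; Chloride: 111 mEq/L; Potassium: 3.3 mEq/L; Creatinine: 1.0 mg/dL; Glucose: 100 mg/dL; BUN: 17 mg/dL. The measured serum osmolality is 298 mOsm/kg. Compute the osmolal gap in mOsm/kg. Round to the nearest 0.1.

Calculated osmolality = 2·Na + glucose/18 + BUN/2.8
= 2·144 + 100/18 + 17/2.8
= 288 + 5.56 + 6.07
= 299.63 mOsm/kg ≈ 299.6 mOsm/kg
Osmolar gap = measured − calculated = 298 − 299.6 = -1.6 mOsm/kg

-1.6 mOsm/kg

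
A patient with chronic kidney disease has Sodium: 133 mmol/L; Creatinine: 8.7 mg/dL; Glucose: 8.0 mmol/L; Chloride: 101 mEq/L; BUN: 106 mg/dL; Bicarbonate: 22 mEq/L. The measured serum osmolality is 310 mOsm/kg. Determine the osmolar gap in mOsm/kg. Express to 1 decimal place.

-1.9 mOsm/kg

Calculated osmolality = 2·Na + glucose + BUN/2.8
= 2·133 + 8 + 106/2.8
= 266 + 8 + 37.86
= 311.86 mOsm/kg ≈ 311.9 mOsm/kg
Osmolar gap = measured − calculated = 310 − 311.9 = -1.9 mOsm/kg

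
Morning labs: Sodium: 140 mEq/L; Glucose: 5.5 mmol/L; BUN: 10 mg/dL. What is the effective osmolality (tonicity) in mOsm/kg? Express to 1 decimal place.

Effective osmolality excludes urea (freely permeant across cell membranes):
2·Na + glucose
= 2·140 + 5.5
= 280 + 5.5
= 285.5 mOsm/kg

285.5 mOsm/kg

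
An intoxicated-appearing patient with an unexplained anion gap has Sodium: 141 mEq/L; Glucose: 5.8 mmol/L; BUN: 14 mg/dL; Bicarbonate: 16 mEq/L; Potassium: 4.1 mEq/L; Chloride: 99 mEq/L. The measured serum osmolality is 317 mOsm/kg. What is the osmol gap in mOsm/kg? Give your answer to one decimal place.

24.2 mOsm/kg

Calculated osmolality = 2·Na + glucose + BUN/2.8
= 2·141 + 5.8 + 14/2.8
= 282 + 5.80 + 5
= 292.8 mOsm/kg ≈ 292.8 mOsm/kg
Osmolar gap = measured − calculated = 317 − 292.8 = 24.2 mOsm/kg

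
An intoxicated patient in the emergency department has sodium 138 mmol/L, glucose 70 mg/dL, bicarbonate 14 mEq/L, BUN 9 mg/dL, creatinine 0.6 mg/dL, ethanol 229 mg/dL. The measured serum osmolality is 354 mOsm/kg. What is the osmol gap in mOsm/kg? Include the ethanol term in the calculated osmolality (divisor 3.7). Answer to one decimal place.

Calculated osmolality = 2·Na + glucose/18 + BUN/2.8 + ethanol/3.7
= 2·138 + 70/18 + 9/2.8 + 229/3.7
= 276 + 3.89 + 3.21 + 61.89
= 344.99 mOsm/kg ≈ 345.0 mOsm/kg
Osmolar gap = measured − calculated = 354 − 345.0 = 9.0 mOsm/kg

9.0 mOsm/kg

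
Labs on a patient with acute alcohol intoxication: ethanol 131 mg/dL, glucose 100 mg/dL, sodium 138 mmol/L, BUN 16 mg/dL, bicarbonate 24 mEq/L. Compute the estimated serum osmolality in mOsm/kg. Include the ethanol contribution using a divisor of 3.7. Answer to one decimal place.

322.7 mOsm/kg

Calculated osmolality = 2·Na + glucose/18 + BUN/2.8 + ethanol/3.7
= 2·138 + 100/18 + 16/2.8 + 131/3.7
= 276 + 5.56 + 5.71 + 35.41
= 322.68 mOsm/kg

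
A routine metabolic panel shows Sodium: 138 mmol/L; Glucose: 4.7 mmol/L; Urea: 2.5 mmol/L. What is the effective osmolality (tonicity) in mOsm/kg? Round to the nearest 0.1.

Effective osmolality excludes urea (freely permeant across cell membranes):
2·Na + glucose
= 2·138 + 4.7
= 276 + 4.7
= 280.7 mOsm/kg

280.7 mOsm/kg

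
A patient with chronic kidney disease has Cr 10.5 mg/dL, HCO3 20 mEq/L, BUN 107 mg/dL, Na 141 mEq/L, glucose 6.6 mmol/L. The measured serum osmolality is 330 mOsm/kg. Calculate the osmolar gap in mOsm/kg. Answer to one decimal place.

3.2 mOsm/kg

Calculated osmolality = 2·Na + glucose + BUN/2.8
= 2·141 + 6.6 + 107/2.8
= 282 + 6.60 + 38.21
= 326.81 mOsm/kg ≈ 326.8 mOsm/kg
Osmolar gap = measured − calculated = 330 − 326.8 = 3.2 mOsm/kg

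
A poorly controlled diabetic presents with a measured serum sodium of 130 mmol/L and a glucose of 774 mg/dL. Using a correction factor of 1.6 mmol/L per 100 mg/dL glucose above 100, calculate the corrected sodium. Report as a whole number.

Corrected Na = measured Na + 1.6 · (glucose − 100)/100
= 130 + 1.6 · (774 − 100)/100
= 130 + 10.8
= 140.8 mmol/L

141 mmol/L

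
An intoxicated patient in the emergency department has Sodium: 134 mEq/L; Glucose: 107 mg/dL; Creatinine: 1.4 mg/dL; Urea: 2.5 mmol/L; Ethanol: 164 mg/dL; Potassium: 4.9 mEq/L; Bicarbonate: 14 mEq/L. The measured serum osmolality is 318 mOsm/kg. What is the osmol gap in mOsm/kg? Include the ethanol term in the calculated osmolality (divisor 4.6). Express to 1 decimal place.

Calculated osmolality = 2·Na + glucose/18 + urea + ethanol/4.6
= 2·134 + 107/18 + 2.5 + 164/4.6
= 268 + 5.94 + 2.50 + 35.65
= 312.09 mOsm/kg ≈ 312.1 mOsm/kg
Osmolar gap = measured − calculated = 318 − 312.1 = 5.9 mOsm/kg

5.9 mOsm/kg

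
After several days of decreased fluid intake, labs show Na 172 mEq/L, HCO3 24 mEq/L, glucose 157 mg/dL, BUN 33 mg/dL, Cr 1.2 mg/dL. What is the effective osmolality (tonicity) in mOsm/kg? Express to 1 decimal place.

352.7 mOsm/kg

Effective osmolality excludes urea (freely permeant across cell membranes):
2·Na + glucose/18
= 2·172 + 157/18
= 344 + 8.72
= 352.72 mOsm/kg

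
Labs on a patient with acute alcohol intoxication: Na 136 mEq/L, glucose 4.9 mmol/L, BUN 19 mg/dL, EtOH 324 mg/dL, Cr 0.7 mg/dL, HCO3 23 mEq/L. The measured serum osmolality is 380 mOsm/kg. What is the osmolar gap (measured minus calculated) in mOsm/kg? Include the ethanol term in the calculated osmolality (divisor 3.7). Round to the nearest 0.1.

Calculated osmolality = 2·Na + glucose + BUN/2.8 + ethanol/3.7
= 2·136 + 4.9 + 19/2.8 + 324/3.7
= 272 + 4.90 + 6.79 + 87.57
= 371.26 mOsm/kg ≈ 371.3 mOsm/kg
Osmolar gap = measured − calculated = 380 − 371.3 = 8.7 mOsm/kg

8.7 mOsm/kg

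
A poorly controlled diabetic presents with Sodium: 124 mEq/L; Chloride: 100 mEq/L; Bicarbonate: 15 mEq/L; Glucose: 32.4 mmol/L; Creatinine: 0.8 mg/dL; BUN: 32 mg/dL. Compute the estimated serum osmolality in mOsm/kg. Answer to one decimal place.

291.8 mOsm/kg

Calculated osmolality = 2·Na + glucose + BUN/2.8
= 2·124 + 32.4 + 32/2.8
= 248 + 32.40 + 11.43
= 291.83 mOsm/kg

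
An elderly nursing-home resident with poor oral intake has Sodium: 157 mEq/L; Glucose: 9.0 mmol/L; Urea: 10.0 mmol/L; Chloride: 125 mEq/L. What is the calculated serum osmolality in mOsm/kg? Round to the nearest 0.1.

Calculated osmolality = 2·Na + glucose + urea
= 2·157 + 9 + 10
= 314 + 9 + 10
= 333 mOsm/kg

333.0 mOsm/kg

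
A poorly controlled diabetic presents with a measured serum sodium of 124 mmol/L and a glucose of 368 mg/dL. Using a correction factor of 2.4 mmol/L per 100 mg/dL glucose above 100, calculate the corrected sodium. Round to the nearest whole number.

130 mmol/L

Corrected Na = measured Na + 2.4 · (glucose − 100)/100
= 124 + 2.4 · (368 − 100)/100
= 124 + 6.4
= 130.4 mmol/L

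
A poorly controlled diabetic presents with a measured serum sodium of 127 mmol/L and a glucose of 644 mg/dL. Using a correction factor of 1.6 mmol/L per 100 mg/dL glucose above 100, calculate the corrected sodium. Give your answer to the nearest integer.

Corrected Na = measured Na + 1.6 · (glucose − 100)/100
= 127 + 1.6 · (644 − 100)/100
= 127 + 8.7
= 135.7 mmol/L

136 mmol/L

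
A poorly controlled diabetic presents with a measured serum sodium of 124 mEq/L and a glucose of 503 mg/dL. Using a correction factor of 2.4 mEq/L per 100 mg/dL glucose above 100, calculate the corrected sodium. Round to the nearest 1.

Corrected Na = measured Na + 2.4 · (glucose − 100)/100
= 124 + 2.4 · (503 − 100)/100
= 124 + 9.7
= 133.7 mEq/L

134 mEq/L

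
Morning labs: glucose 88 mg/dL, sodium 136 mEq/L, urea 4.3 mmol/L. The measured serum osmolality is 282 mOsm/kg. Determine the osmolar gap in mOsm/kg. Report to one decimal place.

0.8 mOsm/kg

Calculated osmolality = 2·Na + glucose/18 + urea
= 2·136 + 88/18 + 4.3
= 272 + 4.89 + 4.30
= 281.19 mOsm/kg ≈ 281.2 mOsm/kg
Osmolar gap = measured − calculated = 282 − 281.2 = 0.8 mOsm/kg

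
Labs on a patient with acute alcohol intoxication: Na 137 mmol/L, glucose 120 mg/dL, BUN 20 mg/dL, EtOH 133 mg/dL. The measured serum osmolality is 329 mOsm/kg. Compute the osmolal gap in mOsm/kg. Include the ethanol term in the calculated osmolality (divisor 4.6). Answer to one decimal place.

12.3 mOsm/kg

Calculated osmolality = 2·Na + glucose/18 + BUN/2.8 + ethanol/4.6
= 2·137 + 120/18 + 20/2.8 + 133/4.6
= 274 + 6.67 + 7.14 + 28.91
= 316.72 mOsm/kg ≈ 316.7 mOsm/kg
Osmolar gap = measured − calculated = 329 − 316.7 = 12.3 mOsm/kg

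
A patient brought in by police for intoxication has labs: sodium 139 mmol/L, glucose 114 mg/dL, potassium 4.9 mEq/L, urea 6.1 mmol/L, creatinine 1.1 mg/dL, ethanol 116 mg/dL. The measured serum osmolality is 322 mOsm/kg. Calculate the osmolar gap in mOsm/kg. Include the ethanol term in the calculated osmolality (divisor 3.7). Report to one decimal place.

0.2 mOsm/kg

Calculated osmolality = 2·Na + glucose/18 + urea + ethanol/3.7
= 2·139 + 114/18 + 6.1 + 116/3.7
= 278 + 6.33 + 6.10 + 31.35
= 321.78 mOsm/kg ≈ 321.8 mOsm/kg
Osmolar gap = measured − calculated = 322 − 321.8 = 0.2 mOsm/kg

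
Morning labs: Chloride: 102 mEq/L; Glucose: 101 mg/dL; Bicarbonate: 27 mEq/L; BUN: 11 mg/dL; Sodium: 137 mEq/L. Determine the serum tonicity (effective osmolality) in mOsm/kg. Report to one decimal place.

Effective osmolality excludes urea (freely permeant across cell membranes):
2·Na + glucose/18
= 2·137 + 101/18
= 274 + 5.61
= 279.61 mOsm/kg

279.6 mOsm/kg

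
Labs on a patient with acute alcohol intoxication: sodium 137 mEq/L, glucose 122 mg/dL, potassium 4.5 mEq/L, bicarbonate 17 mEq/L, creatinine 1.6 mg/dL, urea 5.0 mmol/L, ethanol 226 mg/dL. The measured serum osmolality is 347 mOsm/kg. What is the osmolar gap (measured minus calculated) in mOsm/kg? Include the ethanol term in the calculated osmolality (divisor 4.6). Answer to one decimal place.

12.1 mOsm/kg

Calculated osmolality = 2·Na + glucose/18 + urea + ethanol/4.6
= 2·137 + 122/18 + 5 + 226/4.6
= 274 + 6.78 + 5 + 49.13
= 334.91 mOsm/kg ≈ 334.9 mOsm/kg
Osmolar gap = measured − calculated = 347 − 334.9 = 12.1 mOsm/kg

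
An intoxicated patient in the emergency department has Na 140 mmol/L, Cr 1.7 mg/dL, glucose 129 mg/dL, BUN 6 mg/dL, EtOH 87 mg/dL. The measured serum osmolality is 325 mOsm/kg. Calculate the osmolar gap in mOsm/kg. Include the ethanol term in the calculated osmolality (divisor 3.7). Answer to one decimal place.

Calculated osmolality = 2·Na + glucose/18 + BUN/2.8 + ethanol/3.7
= 2·140 + 129/18 + 6/2.8 + 87/3.7
= 280 + 7.17 + 2.14 + 23.51
= 312.82 mOsm/kg ≈ 312.8 mOsm/kg
Osmolar gap = measured − calculated = 325 − 312.8 = 12.2 mOsm/kg

12.2 mOsm/kg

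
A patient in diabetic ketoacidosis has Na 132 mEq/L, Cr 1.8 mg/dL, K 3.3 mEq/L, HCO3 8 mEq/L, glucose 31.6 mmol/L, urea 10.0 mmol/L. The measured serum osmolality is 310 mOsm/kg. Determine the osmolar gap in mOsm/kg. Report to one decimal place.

4.4 mOsm/kg

Calculated osmolality = 2·Na + glucose + urea
= 2·132 + 31.6 + 10
= 264 + 31.60 + 10
= 305.6 mOsm/kg ≈ 305.6 mOsm/kg
Osmolar gap = measured − calculated = 310 − 305.6 = 4.4 mOsm/kg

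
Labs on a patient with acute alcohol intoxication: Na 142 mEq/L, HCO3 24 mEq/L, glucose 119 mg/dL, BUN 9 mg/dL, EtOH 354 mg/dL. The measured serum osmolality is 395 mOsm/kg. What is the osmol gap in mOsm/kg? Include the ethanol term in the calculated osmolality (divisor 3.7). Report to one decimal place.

5.5 mOsm/kg

Calculated osmolality = 2·Na + glucose/18 + BUN/2.8 + ethanol/3.7
= 2·142 + 119/18 + 9/2.8 + 354/3.7
= 284 + 6.61 + 3.21 + 95.68
= 389.5 mOsm/kg ≈ 389.5 mOsm/kg
Osmolar gap = measured − calculated = 395 − 389.5 = 5.5 mOsm/kg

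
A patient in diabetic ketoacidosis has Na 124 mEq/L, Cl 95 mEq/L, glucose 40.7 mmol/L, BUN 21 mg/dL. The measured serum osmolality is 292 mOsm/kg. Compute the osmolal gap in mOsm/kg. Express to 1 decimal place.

Calculated osmolality = 2·Na + glucose + BUN/2.8
= 2·124 + 40.7 + 21/2.8
= 248 + 40.70 + 7.50
= 296.2 mOsm/kg ≈ 296.2 mOsm/kg
Osmolar gap = measured − calculated = 292 − 296.2 = -4.2 mOsm/kg

-4.2 mOsm/kg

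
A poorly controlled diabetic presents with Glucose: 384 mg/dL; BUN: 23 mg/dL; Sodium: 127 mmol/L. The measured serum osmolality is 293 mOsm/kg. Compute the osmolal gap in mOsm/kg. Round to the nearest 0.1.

9.5 mOsm/kg

Calculated osmolality = 2·Na + glucose/18 + BUN/2.8
= 2·127 + 384/18 + 23/2.8
= 254 + 21.33 + 8.21
= 283.54 mOsm/kg ≈ 283.5 mOsm/kg
Osmolar gap = measured − calculated = 293 − 283.5 = 9.5 mOsm/kg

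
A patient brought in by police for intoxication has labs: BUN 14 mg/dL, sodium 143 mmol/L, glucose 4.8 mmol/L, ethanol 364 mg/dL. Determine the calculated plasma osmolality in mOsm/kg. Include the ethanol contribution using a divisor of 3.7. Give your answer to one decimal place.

394.2 mOsm/kg

Calculated osmolality = 2·Na + glucose + BUN/2.8 + ethanol/3.7
= 2·143 + 4.8 + 14/2.8 + 364/3.7
= 286 + 4.80 + 5 + 98.38
= 394.18 mOsm/kg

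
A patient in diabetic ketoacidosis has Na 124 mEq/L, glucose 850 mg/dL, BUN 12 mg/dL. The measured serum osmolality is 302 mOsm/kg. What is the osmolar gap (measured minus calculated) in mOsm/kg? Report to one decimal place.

Calculated osmolality = 2·Na + glucose/18 + BUN/2.8
= 2·124 + 850/18 + 12/2.8
= 248 + 47.22 + 4.29
= 299.51 mOsm/kg ≈ 299.5 mOsm/kg
Osmolar gap = measured − calculated = 302 − 299.5 = 2.5 mOsm/kg

2.5 mOsm/kg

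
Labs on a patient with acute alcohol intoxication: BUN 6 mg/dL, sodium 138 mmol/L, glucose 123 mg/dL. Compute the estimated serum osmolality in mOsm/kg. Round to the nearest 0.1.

Calculated osmolality = 2·Na + glucose/18 + BUN/2.8
= 2·138 + 123/18 + 6/2.8
= 276 + 6.83 + 2.14
= 284.97 mOsm/kg

285.0 mOsm/kg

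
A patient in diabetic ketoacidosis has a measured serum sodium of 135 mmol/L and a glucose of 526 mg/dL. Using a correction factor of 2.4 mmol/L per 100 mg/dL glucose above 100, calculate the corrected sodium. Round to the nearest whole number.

Corrected Na = measured Na + 2.4 · (glucose − 100)/100
= 135 + 2.4 · (526 − 100)/100
= 135 + 10.2
= 145.2 mmol/L

145 mmol/L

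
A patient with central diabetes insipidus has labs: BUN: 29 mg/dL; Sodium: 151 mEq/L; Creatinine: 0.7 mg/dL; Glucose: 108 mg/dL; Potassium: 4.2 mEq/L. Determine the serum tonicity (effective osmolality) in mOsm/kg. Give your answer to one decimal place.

308.0 mOsm/kg

Effective osmolality excludes urea (freely permeant across cell membranes):
2·Na + glucose/18
= 2·151 + 108/18
= 302 + 6
= 308 mOsm/kg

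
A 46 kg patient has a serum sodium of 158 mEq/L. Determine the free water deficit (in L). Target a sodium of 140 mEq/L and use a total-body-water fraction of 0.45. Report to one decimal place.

2.7 L

TBW = 0.45 · 46 = 20.7 L
Free water deficit = TBW · (Na/140 − 1)
= 20.7 · (158/140 − 1)
= 20.7 · 0.1286
= 2.66 L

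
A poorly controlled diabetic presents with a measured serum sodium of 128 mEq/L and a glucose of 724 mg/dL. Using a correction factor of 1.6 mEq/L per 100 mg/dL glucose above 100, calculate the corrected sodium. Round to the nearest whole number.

138 mEq/L

Corrected Na = measured Na + 1.6 · (glucose − 100)/100
= 128 + 1.6 · (724 − 100)/100
= 128 + 10
= 138 mEq/L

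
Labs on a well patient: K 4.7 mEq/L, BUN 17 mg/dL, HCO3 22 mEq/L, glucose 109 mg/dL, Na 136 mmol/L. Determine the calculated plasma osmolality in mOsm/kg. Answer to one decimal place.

Calculated osmolality = 2·Na + glucose/18 + BUN/2.8
= 2·136 + 109/18 + 17/2.8
= 272 + 6.06 + 6.07
= 284.13 mOsm/kg

284.1 mOsm/kg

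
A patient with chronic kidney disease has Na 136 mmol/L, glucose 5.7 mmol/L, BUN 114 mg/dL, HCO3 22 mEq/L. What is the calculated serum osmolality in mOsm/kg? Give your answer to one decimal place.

318.4 mOsm/kg

Calculated osmolality = 2·Na + glucose + BUN/2.8
= 2·136 + 5.7 + 114/2.8
= 272 + 5.70 + 40.71
= 318.41 mOsm/kg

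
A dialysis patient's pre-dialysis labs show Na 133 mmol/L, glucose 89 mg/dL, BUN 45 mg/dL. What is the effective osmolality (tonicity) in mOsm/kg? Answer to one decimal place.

Effective osmolality excludes urea (freely permeant across cell membranes):
2·Na + glucose/18
= 2·133 + 89/18
= 266 + 4.94
= 270.94 mOsm/kg

270.9 mOsm/kg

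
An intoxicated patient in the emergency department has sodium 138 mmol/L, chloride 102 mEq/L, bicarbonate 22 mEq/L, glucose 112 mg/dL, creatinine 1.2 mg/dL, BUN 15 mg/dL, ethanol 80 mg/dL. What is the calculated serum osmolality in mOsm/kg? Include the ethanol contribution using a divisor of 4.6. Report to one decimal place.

305.0 mOsm/kg

Calculated osmolality = 2·Na + glucose/18 + BUN/2.8 + ethanol/4.6
= 2·138 + 112/18 + 15/2.8 + 80/4.6
= 276 + 6.22 + 5.36 + 17.39
= 304.97 mOsm/kg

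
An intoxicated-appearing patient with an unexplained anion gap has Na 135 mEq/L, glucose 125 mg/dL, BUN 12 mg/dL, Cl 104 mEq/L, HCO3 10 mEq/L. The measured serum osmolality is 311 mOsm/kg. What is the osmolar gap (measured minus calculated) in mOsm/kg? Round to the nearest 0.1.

29.8 mOsm/kg

Calculated osmolality = 2·Na + glucose/18 + BUN/2.8
= 2·135 + 125/18 + 12/2.8
= 270 + 6.94 + 4.29
= 281.23 mOsm/kg ≈ 281.2 mOsm/kg
Osmolar gap = measured − calculated = 311 − 281.2 = 29.8 mOsm/kg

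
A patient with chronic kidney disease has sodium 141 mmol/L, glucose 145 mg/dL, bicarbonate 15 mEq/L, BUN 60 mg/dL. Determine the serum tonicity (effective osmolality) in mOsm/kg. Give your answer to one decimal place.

Effective osmolality excludes urea (freely permeant across cell membranes):
2·Na + glucose/18
= 2·141 + 145/18
= 282 + 8.06
= 290.06 mOsm/kg

290.1 mOsm/kg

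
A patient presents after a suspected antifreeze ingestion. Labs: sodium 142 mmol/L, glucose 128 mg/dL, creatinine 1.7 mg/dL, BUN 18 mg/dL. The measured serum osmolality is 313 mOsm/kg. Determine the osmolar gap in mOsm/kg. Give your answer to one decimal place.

15.5 mOsm/kg

Calculated osmolality = 2·Na + glucose/18 + BUN/2.8
= 2·142 + 128/18 + 18/2.8
= 284 + 7.11 + 6.43
= 297.54 mOsm/kg ≈ 297.5 mOsm/kg
Osmolar gap = measured − calculated = 313 − 297.5 = 15.5 mOsm/kg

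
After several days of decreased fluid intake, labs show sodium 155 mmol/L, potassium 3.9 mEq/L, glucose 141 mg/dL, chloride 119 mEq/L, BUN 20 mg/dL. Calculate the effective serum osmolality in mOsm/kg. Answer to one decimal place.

317.8 mOsm/kg

Effective osmolality excludes urea (freely permeant across cell membranes):
2·Na + glucose/18
= 2·155 + 141/18
= 310 + 7.83
= 317.83 mOsm/kg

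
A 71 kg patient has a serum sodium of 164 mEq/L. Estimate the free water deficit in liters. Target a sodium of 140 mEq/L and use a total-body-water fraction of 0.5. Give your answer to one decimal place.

TBW = 0.5 · 71 = 35.5 L
Free water deficit = TBW · (Na/140 − 1)
= 35.5 · (164/140 − 1)
= 35.5 · 0.1714
= 6.08 L

6.1 L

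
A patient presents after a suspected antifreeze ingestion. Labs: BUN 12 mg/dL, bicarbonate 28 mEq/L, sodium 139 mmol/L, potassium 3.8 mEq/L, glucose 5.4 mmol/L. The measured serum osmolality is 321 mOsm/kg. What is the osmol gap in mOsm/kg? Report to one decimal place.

33.3 mOsm/kg

Calculated osmolality = 2·Na + glucose + BUN/2.8
= 2·139 + 5.4 + 12/2.8
= 278 + 5.40 + 4.29
= 287.69 mOsm/kg ≈ 287.7 mOsm/kg
Osmolar gap = measured − calculated = 321 − 287.7 = 33.3 mOsm/kg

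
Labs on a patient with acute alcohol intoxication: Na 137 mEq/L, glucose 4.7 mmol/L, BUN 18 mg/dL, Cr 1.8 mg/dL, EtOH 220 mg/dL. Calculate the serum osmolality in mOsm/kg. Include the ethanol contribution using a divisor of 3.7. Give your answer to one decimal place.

344.6 mOsm/kg

Calculated osmolality = 2·Na + glucose + BUN/2.8 + ethanol/3.7
= 2·137 + 4.7 + 18/2.8 + 220/3.7
= 274 + 4.70 + 6.43 + 59.46
= 344.59 mOsm/kg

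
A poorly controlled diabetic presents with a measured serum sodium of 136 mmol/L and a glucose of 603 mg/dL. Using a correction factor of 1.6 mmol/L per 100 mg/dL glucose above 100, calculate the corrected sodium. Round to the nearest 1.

144 mmol/L

Corrected Na = measured Na + 1.6 · (glucose − 100)/100
= 136 + 1.6 · (603 − 100)/100
= 136 + 8
= 144 mmol/L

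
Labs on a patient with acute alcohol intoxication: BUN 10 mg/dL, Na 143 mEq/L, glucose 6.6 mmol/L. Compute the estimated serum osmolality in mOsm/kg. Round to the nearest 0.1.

Calculated osmolality = 2·Na + glucose + BUN/2.8
= 2·143 + 6.6 + 10/2.8
= 286 + 6.60 + 3.57
= 296.17 mOsm/kg

296.2 mOsm/kg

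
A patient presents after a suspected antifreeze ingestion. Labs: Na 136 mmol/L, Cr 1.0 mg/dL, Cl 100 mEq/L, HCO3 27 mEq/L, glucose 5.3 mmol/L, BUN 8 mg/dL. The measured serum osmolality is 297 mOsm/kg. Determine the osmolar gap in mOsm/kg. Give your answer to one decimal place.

Calculated osmolality = 2·Na + glucose + BUN/2.8
= 2·136 + 5.3 + 8/2.8
= 272 + 5.30 + 2.86
= 280.16 mOsm/kg ≈ 280.2 mOsm/kg
Osmolar gap = measured − calculated = 297 − 280.2 = 16.8 mOsm/kg

16.8 mOsm/kg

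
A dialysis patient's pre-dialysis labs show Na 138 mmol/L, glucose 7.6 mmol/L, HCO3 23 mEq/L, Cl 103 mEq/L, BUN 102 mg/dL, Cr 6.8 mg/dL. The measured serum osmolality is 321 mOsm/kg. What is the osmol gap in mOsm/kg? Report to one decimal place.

Calculated osmolality = 2·Na + glucose + BUN/2.8
= 2·138 + 7.6 + 102/2.8
= 276 + 7.60 + 36.43
= 320.03 mOsm/kg ≈ 320.0 mOsm/kg
Osmolar gap = measured − calculated = 321 − 320.0 = 1.0 mOsm/kg

1.0 mOsm/kg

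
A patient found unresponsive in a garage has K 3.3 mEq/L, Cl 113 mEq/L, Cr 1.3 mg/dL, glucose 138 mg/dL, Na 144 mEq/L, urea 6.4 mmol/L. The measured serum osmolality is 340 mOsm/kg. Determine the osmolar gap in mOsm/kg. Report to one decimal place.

37.9 mOsm/kg

Calculated osmolality = 2·Na + glucose/18 + urea
= 2·144 + 138/18 + 6.4
= 288 + 7.67 + 6.40
= 302.07 mOsm/kg ≈ 302.1 mOsm/kg
Osmolar gap = measured − calculated = 340 − 302.1 = 37.9 mOsm/kg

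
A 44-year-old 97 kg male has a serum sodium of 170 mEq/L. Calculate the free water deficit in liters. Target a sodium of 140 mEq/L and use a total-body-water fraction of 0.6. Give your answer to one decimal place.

TBW = 0.6 · 97 = 58.2 L
Free water deficit = TBW · (Na/140 − 1)
= 58.2 · (170/140 − 1)
= 58.2 · 0.2143
= 12.47 L

12.5 L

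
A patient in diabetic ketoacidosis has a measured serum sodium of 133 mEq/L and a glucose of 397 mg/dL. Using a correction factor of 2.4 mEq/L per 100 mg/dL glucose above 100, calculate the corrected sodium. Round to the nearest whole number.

140 mEq/L

Corrected Na = measured Na + 2.4 · (glucose − 100)/100
= 133 + 2.4 · (397 − 100)/100
= 133 + 7.1
= 140.1 mEq/L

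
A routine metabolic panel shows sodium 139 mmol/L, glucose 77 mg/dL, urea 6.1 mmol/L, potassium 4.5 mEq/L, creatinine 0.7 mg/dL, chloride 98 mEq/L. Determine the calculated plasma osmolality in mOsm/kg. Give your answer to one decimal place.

Calculated osmolality = 2·Na + glucose/18 + urea
= 2·139 + 77/18 + 6.1
= 278 + 4.28 + 6.10
= 288.38 mOsm/kg

288.4 mOsm/kg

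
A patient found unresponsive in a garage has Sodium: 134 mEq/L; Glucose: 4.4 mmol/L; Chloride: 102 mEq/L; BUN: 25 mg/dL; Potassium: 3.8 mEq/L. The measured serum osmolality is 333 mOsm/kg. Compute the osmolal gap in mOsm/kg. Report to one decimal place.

Calculated osmolality = 2·Na + glucose + BUN/2.8
= 2·134 + 4.4 + 25/2.8
= 268 + 4.40 + 8.93
= 281.33 mOsm/kg ≈ 281.3 mOsm/kg
Osmolar gap = measured − calculated = 333 − 281.3 = 51.7 mOsm/kg

51.7 mOsm/kg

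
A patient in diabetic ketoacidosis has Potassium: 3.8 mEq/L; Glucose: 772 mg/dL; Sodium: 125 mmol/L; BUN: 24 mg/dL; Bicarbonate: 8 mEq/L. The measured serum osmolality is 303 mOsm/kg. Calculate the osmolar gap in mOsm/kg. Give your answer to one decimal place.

Calculated osmolality = 2·Na + glucose/18 + BUN/2.8
= 2·125 + 772/18 + 24/2.8
= 250 + 42.89 + 8.57
= 301.46 mOsm/kg ≈ 301.5 mOsm/kg
Osmolar gap = measured − calculated = 303 − 301.5 = 1.5 mOsm/kg

1.5 mOsm/kg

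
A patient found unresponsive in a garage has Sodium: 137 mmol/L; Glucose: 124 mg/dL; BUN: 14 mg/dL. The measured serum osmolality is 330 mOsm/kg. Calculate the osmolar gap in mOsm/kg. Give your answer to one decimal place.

44.1 mOsm/kg

Calculated osmolality = 2·Na + glucose/18 + BUN/2.8
= 2·137 + 124/18 + 14/2.8
= 274 + 6.89 + 5
= 285.89 mOsm/kg ≈ 285.9 mOsm/kg
Osmolar gap = measured − calculated = 330 − 285.9 = 44.1 mOsm/kg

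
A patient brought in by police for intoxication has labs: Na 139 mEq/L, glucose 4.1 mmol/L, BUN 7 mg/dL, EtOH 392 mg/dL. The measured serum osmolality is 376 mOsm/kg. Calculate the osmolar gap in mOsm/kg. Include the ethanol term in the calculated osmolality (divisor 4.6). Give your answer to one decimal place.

6.2 mOsm/kg

Calculated osmolality = 2·Na + glucose + BUN/2.8 + ethanol/4.6
= 2·139 + 4.1 + 7/2.8 + 392/4.6
= 278 + 4.10 + 2.50 + 85.22
= 369.82 mOsm/kg ≈ 369.8 mOsm/kg
Osmolar gap = measured − calculated = 376 − 369.8 = 6.2 mOsm/kg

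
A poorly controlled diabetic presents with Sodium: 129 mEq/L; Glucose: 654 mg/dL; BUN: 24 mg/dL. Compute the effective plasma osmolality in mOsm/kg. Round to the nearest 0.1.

294.3 mOsm/kg

Effective osmolality excludes urea (freely permeant across cell membranes):
2·Na + glucose/18
= 2·129 + 654/18
= 258 + 36.33
= 294.33 mOsm/kg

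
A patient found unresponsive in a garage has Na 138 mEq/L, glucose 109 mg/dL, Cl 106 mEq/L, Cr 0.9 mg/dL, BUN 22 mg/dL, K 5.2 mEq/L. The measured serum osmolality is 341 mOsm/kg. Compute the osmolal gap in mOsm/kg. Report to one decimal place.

Calculated osmolality = 2·Na + glucose/18 + BUN/2.8
= 2·138 + 109/18 + 22/2.8
= 276 + 6.06 + 7.86
= 289.92 mOsm/kg ≈ 289.9 mOsm/kg
Osmolar gap = measured − calculated = 341 − 289.9 = 51.1 mOsm/kg

51.1 mOsm/kg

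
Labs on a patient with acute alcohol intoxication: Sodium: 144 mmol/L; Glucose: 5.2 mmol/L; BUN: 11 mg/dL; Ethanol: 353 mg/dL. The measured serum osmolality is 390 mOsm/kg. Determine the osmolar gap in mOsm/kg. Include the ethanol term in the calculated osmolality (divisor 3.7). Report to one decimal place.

Calculated osmolality = 2·Na + glucose + BUN/2.8 + ethanol/3.7
= 2·144 + 5.2 + 11/2.8 + 353/3.7
= 288 + 5.20 + 3.93 + 95.41
= 392.54 mOsm/kg ≈ 392.5 mOsm/kg
Osmolar gap = measured − calculated = 390 − 392.5 = -2.5 mOsm/kg

-2.5 mOsm/kg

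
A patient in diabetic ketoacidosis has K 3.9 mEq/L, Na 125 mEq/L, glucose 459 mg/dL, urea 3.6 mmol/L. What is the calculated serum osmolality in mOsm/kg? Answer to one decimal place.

279.1 mOsm/kg

Calculated osmolality = 2·Na + glucose/18 + urea
= 2·125 + 459/18 + 3.6
= 250 + 25.50 + 3.60
= 279.1 mOsm/kg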